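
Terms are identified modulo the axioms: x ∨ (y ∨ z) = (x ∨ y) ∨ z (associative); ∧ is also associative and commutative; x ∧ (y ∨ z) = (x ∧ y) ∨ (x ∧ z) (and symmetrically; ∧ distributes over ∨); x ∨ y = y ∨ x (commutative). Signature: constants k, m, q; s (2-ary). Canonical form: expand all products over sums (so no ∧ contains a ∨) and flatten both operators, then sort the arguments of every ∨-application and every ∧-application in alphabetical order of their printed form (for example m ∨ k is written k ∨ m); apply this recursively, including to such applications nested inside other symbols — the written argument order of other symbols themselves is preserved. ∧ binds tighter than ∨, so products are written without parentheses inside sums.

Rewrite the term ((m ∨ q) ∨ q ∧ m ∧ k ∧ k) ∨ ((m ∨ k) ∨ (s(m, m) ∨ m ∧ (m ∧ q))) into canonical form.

Merge nested applications:  m ∨ q ∨ k ∧ k ∧ m ∧ q ∨ m ∨ k ∨ s(m, m) ∨ m ∧ m ∧ q
Sort arguments:  k ∨ k ∧ k ∧ m ∧ q ∨ m ∨ m ∨ m ∧ m ∧ q ∨ q ∨ s(m, m)

Answer: k ∨ k ∧ k ∧ m ∧ q ∨ m ∨ m ∨ m ∧ m ∧ q ∨ q ∨ s(m, m)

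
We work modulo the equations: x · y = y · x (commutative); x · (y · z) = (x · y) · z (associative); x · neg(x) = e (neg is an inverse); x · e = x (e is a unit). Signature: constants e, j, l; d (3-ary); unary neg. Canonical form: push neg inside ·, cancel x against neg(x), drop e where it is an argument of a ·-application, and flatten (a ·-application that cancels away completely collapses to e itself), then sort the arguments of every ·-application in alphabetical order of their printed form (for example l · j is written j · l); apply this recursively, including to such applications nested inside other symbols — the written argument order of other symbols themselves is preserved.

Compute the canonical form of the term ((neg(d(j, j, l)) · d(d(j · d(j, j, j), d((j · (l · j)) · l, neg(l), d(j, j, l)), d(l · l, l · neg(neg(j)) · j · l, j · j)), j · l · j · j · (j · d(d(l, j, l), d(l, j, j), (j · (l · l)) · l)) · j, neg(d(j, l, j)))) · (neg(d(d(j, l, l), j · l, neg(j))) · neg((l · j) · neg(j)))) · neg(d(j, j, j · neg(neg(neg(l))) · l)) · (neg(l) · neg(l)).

Answer: d(d(d(j, j, j) · j, d(j · j · l · l, neg(l), d(j, j, l)), d(l · l, j · j · l · l, j · j)), d(d(l, j, l), d(l, j, j), j · l · l · l) · j · j · j · j · j · l, neg(d(j, l, j))) · neg(d(d(j, l, l), j · l, neg(j))) · neg(d(j, j, j)) · neg(d(j, j, l)) · neg(l) · neg(l) · neg(l)

Derivation:
Push neg inside:  distribute neg over · and collapse double neg
Inverses cancel:  j cancels
Combine occurrences:  neg(d(j, j, l)) · d(d(d(j, j, j) · j, d(j · j · l · l, neg(l), d(j, j, l)), d(l · l, j · j · l · l, j · j)), d(d(l, j, l), d(l, j, j), j · l · l · l) · j · j · j · j · j · l, neg(d(j, l, j))) · neg(d(d(j, l, l), j · l, neg(j))) · neg(l) · neg(l) · neg(l) · neg(d(j, j, j))
Sort:  d(d(d(j, j, j) · j, d(j · j · l · l, neg(l), d(j, j, l)), d(l · l, j · j · l · l, j · j)), d(d(l, j, l), d(l, j, j), j · l · l · l) · j · j · j · j · j · l, neg(d(j, l, j))) · neg(d(d(j, l, l), j · l, neg(j))) · neg(d(j, j, j)) · neg(d(j, j, l)) · neg(l) · neg(l) · neg(l)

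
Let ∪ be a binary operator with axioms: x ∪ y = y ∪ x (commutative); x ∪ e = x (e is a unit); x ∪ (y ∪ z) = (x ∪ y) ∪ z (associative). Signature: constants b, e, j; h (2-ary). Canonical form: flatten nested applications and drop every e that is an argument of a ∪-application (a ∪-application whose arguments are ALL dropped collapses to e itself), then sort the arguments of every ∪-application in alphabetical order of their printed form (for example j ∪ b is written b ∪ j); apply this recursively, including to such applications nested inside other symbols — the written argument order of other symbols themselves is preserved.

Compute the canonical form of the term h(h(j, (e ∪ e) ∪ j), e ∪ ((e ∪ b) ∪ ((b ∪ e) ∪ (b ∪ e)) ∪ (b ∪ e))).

Answer: h(h(j, j), b ∪ b ∪ b ∪ b)

Derivation:
Focus inside:  e ∪ ((e ∪ b) ∪ ((b ∪ e) ∪ (b ∪ e)) ∪ (b ∪ e))
Flatten:  e ∪ e ∪ b ∪ b ∪ e ∪ b ∪ e ∪ b ∪ e
Unit:  drop e (×5)
Order the arguments:  b ∪ b ∪ b ∪ b
Put back:  h(h(j, j), b ∪ b ∪ b ∪ b)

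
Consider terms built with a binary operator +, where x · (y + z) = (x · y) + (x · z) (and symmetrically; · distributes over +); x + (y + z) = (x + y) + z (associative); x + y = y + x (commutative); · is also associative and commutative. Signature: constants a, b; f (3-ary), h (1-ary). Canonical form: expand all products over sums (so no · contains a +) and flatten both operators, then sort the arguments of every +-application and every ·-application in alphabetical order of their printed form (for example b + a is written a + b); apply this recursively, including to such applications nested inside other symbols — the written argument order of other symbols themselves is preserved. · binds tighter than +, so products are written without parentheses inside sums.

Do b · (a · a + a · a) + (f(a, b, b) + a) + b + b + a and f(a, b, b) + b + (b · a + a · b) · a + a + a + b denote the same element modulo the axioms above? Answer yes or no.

Left:  b · (a · a + a · a) + (f(a, b, b) + a) + b + b + a
  Distribute:  a · a · b + a · a · b + f(a, b, b) + a + b + b + a
  Sort:  a + a + a · a · b + a · a · b + b + b + f(a, b, b)
Right:  f(a, b, b) + b + (b · a + a · b) · a + a + a + b
  Expand:  f(a, b, b) + b + a · a · b + a · a · b + a + a + b
  Order the arguments:  a + a + a · a · b + a · a · b + b + b + f(a, b, b)

Answer: yes — both canonical forms are a + a + a · a · b + a · a · b + b + b + f(a, b, b)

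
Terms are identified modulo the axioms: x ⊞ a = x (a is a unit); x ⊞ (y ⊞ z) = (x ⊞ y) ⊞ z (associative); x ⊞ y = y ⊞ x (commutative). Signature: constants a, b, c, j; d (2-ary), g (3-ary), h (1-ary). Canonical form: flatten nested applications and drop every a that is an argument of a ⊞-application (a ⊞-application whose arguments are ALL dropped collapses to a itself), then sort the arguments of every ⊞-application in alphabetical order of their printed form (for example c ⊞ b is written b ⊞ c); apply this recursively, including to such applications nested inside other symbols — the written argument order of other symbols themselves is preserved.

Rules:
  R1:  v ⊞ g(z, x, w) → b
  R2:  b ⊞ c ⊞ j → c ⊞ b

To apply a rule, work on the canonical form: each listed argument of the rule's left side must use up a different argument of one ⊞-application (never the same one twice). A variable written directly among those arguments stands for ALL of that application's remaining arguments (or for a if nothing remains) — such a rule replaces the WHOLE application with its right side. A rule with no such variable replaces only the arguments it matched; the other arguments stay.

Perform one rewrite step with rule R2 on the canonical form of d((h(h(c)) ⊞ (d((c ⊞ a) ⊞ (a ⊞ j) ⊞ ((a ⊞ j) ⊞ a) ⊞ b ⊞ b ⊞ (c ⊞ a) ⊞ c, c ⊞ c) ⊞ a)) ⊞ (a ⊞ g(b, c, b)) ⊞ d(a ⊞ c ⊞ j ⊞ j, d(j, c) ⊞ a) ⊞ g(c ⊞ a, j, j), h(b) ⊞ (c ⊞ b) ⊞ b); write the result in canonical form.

Canonical form:  d(d(b ⊞ b ⊞ c ⊞ c ⊞ c ⊞ j ⊞ j, c ⊞ c) ⊞ d(c ⊞ j ⊞ j, d(j, c)) ⊞ g(b, c, b) ⊞ g(c, j, j) ⊞ h(h(c)), b ⊞ b ⊞ c ⊞ h(b))
Match R2:  consume b, c, j
Giving:  d(d(b ⊞ b ⊞ c ⊞ c ⊞ c ⊞ j, c ⊞ c) ⊞ d(c ⊞ j ⊞ j, d(j, c)) ⊞ g(b, c, b) ⊞ g(c, j, j) ⊞ h(h(c)), b ⊞ b ⊞ c ⊞ h(b))

Answer: d(d(b ⊞ b ⊞ c ⊞ c ⊞ c ⊞ j, c ⊞ c) ⊞ d(c ⊞ j ⊞ j, d(j, c)) ⊞ g(b, c, b) ⊞ g(c, j, j) ⊞ h(h(c)), b ⊞ b ⊞ c ⊞ h(b))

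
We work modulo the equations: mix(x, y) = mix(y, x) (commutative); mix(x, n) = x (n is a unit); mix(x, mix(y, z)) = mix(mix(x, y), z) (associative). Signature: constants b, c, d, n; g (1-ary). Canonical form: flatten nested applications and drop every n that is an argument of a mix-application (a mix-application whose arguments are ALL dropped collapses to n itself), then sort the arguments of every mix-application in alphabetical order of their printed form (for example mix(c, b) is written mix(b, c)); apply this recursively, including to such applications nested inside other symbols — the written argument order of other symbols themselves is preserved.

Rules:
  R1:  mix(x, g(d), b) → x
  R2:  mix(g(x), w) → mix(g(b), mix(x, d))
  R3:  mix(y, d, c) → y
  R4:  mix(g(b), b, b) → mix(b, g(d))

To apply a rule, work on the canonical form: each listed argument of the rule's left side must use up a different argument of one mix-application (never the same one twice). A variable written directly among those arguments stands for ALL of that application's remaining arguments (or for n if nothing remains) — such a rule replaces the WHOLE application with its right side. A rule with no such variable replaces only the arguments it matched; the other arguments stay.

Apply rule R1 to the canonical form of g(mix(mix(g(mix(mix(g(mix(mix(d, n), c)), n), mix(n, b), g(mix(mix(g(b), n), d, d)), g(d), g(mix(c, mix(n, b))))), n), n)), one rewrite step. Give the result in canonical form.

Answer: g(g(mix(g(mix(b, c)), g(mix(c, d)), g(mix(d, d, g(b))))))

Derivation:
Canonical form:  g(g(mix(b, g(d), g(mix(b, c)), g(mix(c, d)), g(mix(d, d, g(b))))))
Apply R1:  consuming b, g(d);  x := mix(g(mix(b, c)), g(mix(c, d)), g(mix(d, d, g(b))))
The variable takes the whole remainder — replace the entire application.
Giving:  g(g(mix(g(mix(b, c)), g(mix(c, d)), g(mix(d, d, g(b))))))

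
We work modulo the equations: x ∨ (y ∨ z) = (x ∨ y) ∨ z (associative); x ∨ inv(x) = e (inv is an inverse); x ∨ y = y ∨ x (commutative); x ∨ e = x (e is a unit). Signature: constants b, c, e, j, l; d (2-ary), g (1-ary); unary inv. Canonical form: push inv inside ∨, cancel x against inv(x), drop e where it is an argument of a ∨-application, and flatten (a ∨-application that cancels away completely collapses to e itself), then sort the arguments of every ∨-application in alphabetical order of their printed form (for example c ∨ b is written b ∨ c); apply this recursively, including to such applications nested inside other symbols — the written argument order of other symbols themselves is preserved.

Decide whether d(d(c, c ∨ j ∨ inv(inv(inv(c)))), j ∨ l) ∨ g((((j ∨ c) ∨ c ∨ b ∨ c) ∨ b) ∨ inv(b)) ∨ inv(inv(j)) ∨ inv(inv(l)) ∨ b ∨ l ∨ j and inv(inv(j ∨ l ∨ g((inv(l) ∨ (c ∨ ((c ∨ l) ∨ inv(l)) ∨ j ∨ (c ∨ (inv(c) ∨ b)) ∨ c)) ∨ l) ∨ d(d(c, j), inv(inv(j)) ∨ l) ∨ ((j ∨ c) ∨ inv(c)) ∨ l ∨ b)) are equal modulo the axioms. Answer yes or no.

Answer: yes — both canonical forms are b ∨ d(d(c, j), j ∨ l) ∨ g(b ∨ c ∨ c ∨ c ∨ j) ∨ j ∨ j ∨ l ∨ l

Derivation:
Left:  d(d(c, c ∨ j ∨ inv(inv(inv(c)))), j ∨ l) ∨ g((((j ∨ c) ∨ c ∨ b ∨ c) ∨ b) ∨ inv(b)) ∨ inv(inv(j)) ∨ inv(inv(l)) ∨ b ∨ l ∨ j
  Push inv inside:  distribute inv over ∨ and collapse double inv
  Combine occurrences:  d(d(c, j), j ∨ l) ∨ g(b ∨ c ∨ c ∨ c ∨ j) ∨ j ∨ j ∨ l ∨ l ∨ b
  Sort:  b ∨ d(d(c, j), j ∨ l) ∨ g(b ∨ c ∨ c ∨ c ∨ j) ∨ j ∨ j ∨ l ∨ l
Right:  inv(inv(j ∨ l ∨ g((inv(l) ∨ (c ∨ ((c ∨ l) ∨ inv(l)) ∨ j ∨ (c ∨ (inv(c) ∨ b)) ∨ c)) ∨ l) ∨ d(d(c, j), inv(inv(j)) ∨ l) ∨ ((j ∨ c) ∨ inv(c)) ∨ l ∨ b))
  Push inv inside:  distribute inv over ∨ and collapse double inv
  Inverses cancel:  c cancels
  Combine occurrences:  j ∨ j ∨ l ∨ l ∨ g(b ∨ c ∨ c ∨ c ∨ j) ∨ d(d(c, j), j ∨ l) ∨ b
  Sort:  b ∨ d(d(c, j), j ∨ l) ∨ g(b ∨ c ∨ c ∨ c ∨ j) ∨ j ∨ j ∨ l ∨ l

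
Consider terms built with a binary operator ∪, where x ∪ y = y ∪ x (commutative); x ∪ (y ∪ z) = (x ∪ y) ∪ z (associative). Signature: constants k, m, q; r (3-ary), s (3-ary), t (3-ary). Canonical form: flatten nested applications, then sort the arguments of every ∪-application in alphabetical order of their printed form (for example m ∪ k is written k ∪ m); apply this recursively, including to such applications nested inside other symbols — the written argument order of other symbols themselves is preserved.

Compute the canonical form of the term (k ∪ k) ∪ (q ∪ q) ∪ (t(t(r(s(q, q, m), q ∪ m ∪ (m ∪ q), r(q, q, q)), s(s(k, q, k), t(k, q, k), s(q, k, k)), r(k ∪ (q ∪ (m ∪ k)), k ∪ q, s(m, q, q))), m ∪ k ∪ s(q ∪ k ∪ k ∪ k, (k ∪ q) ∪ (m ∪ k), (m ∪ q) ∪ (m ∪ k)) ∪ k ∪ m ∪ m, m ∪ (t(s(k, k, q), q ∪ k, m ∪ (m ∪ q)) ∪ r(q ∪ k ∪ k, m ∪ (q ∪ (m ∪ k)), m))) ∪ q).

Answer: k ∪ k ∪ q ∪ q ∪ q ∪ t(t(r(s(q, q, m), m ∪ m ∪ q ∪ q, r(q, q, q)), s(s(k, q, k), t(k, q, k), s(q, k, k)), r(k ∪ k ∪ m ∪ q, k ∪ q, s(m, q, q))), k ∪ k ∪ m ∪ m ∪ m ∪ s(k ∪ k ∪ k ∪ q, k ∪ k ∪ m ∪ q, k ∪ m ∪ m ∪ q), m ∪ r(k ∪ k ∪ q, k ∪ m ∪ m ∪ q, m) ∪ t(s(k, k, q), k ∪ q, m ∪ m ∪ q))

Derivation:
Merge nested applications:  k ∪ k ∪ q ∪ q ∪ t(t(r(s(q, q, m), q ∪ m ∪ (m ∪ q), r(q, q, q)), s(s(k, q, k), t(k, q, k), s(q, k, k)), r(k ∪ (q ∪ (m ∪ k)), k ∪ q, s(m, q, q))), m ∪ k ∪ s(q ∪ k ∪ k ∪ k, (k ∪ q) ∪ (m ∪ k), (m ∪ q) ∪ (m ∪ k)) ∪ k ∪ m ∪ m, m ∪ (t(s(k, k, q), q ∪ k, m ∪ (m ∪ q)) ∪ r(q ∪ k ∪ k, m ∪ (q ∪ (m ∪ k)), m))) ∪ q
Simplify inside:  t(t(r(s(q, q, m), q ∪ m ∪ (m ∪ q), r(q, q, q)), s(s(k, q, k), t(k, q, k), s(q, k, k)), r(k ∪ (q ∪ (m ∪ k)), k ∪ q, s(m, q, q))), m ∪ k ∪ s(q ∪ k ∪ k ∪ k, (k ∪ q) ∪ (m ∪ k), (m ∪ q) ∪ (m ∪ k)) ∪ k ∪ m ∪ m, m ∪ (t(s(k, k, q), q ∪ k, m ∪ (m ∪ q)) ∪ r(q ∪ k ∪ k, m ∪ (q ∪ (m ∪ k)), m)))  →  t(t(r(s(q, q, m), m ∪ m ∪ q ∪ q, r(q, q, q)), s(s(k, q, k), t(k, q, k), s(q, k, k)), r(k ∪ k ∪ m ∪ q, k ∪ q, s(m, q, q))), k ∪ k ∪ m ∪ m ∪ m ∪ s(k ∪ k ∪ k ∪ q, k ∪ k ∪ m ∪ q, k ∪ m ∪ m ∪ q), m ∪ r(k ∪ k ∪ q, k ∪ m ∪ m ∪ q, m) ∪ t(s(k, k, q), k ∪ q, m ∪ m ∪ q))
Order the arguments:  k ∪ k ∪ q ∪ q ∪ q ∪ t(t(r(s(q, q, m), m ∪ m ∪ q ∪ q, r(q, q, q)), s(s(k, q, k), t(k, q, k), s(q, k, k)), r(k ∪ k ∪ m ∪ q, k ∪ q, s(m, q, q))), k ∪ k ∪ m ∪ m ∪ m ∪ s(k ∪ k ∪ k ∪ q, k ∪ k ∪ m ∪ q, k ∪ m ∪ m ∪ q), m ∪ r(k ∪ k ∪ q, k ∪ m ∪ m ∪ q, m) ∪ t(s(k, k, q), k ∪ q, m ∪ m ∪ q))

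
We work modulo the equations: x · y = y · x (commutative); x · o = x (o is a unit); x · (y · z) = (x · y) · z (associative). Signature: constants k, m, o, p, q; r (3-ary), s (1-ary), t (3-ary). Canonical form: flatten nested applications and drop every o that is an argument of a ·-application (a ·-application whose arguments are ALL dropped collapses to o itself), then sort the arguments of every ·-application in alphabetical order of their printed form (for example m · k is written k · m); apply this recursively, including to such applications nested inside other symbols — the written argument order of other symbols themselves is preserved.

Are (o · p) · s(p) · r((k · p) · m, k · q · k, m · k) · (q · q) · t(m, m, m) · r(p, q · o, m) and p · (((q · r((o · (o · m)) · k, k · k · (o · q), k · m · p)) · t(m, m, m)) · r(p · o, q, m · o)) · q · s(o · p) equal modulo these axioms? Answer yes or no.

Answer: no — p · q · q · r(k · m · p, k · k · q, k · m) · r(p, q, m) · s(p) · t(m, m, m) vs p · q · q · r(k · m, k · k · q, k · m · p) · r(p, q, m) · s(p) · t(m, m, m)

Derivation:
Left:  (o · p) · s(p) · r((k · p) · m, k · q · k, m · k) · (q · q) · t(m, m, m) · r(p, q · o, m)
  Merge nested applications:  o · p · s(p) · r((k · p) · m, k · q · k, m · k) · q · q · t(m, m, m) · r(p, q · o, m)
  Inside:  r((k · p) · m, k · q · k, m · k)  →  r(k · m · p, k · k · q, k · m)
  Canonicalize subterm:  r(p, q · o, m)  →  r(p, q, m)
  Units out:  drop o
  Order the arguments:  p · q · q · r(k · m · p, k · k · q, k · m) · r(p, q, m) · s(p) · t(m, m, m)
Right:  p · (((q · r((o · (o · m)) · k, k · k · (o · q), k · m · p)) · t(m, m, m)) · r(p · o, q, m · o)) · q · s(o · p)
  Merge nested applications:  p · q · r((o · (o · m)) · k, k · k · (o · q), k · m · p) · t(m, m, m) · r(p · o, q, m · o) · q · s(o · p)
  Simplify inside:  r((o · (o · m)) · k, k · k · (o · q), k · m · p)  →  r(k · m, k · k · q, k · m · p)
  Canonicalize subterm:  r(p · o, q, m · o)  →  r(p, q, m)
  Simplify inside:  s(o · p)  →  s(p)
  Sort:  p · q · q · r(k · m, k · k · q, k · m · p) · r(p, q, m) · s(p) · t(m, m, m)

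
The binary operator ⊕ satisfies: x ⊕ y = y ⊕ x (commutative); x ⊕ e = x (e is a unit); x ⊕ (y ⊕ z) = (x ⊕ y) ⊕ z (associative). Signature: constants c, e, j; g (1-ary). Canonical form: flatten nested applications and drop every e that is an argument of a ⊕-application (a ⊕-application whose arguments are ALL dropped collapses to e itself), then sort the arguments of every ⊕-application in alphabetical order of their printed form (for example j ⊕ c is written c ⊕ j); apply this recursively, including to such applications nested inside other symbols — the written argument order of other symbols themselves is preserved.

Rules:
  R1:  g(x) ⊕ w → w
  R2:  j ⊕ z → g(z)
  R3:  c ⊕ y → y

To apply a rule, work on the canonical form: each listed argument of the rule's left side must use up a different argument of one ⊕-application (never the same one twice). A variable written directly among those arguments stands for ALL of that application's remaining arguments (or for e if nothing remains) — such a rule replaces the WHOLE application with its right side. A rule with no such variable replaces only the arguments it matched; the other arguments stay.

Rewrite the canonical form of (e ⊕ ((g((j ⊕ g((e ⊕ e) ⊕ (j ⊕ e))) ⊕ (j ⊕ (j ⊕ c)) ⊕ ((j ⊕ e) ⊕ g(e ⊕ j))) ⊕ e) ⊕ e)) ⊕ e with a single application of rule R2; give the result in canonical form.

Answer: g(g(c ⊕ g(j) ⊕ g(j) ⊕ j ⊕ j ⊕ j))

Derivation:
Canonical form:  g(c ⊕ g(j) ⊕ g(j) ⊕ j ⊕ j ⊕ j ⊕ j)
Match R2:  consume j;  z := c ⊕ g(j) ⊕ g(j) ⊕ j ⊕ j ⊕ j
The extension variable absorbs all remaining arguments, so the whole application is rewritten.
Result:  g(g(c ⊕ g(j) ⊕ g(j) ⊕ j ⊕ j ⊕ j))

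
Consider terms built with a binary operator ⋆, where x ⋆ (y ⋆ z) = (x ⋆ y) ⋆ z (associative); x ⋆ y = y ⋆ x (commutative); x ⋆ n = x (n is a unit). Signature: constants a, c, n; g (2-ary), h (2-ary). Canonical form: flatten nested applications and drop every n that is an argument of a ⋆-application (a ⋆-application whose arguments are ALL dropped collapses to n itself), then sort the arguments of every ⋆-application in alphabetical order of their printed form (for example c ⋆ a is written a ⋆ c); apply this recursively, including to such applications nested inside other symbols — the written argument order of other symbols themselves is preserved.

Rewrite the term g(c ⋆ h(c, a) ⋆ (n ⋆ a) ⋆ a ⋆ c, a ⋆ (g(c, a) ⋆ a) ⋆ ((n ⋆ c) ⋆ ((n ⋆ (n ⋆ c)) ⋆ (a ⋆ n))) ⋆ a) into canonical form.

Answer: g(a ⋆ a ⋆ c ⋆ c ⋆ h(c, a), a ⋆ a ⋆ a ⋆ a ⋆ c ⋆ c ⋆ g(c, a))

Derivation:
Descend into:  a ⋆ (g(c, a) ⋆ a) ⋆ ((n ⋆ c) ⋆ ((n ⋆ (n ⋆ c)) ⋆ (a ⋆ n))) ⋆ a
Merge nested applications:  a ⋆ g(c, a) ⋆ a ⋆ n ⋆ c ⋆ n ⋆ n ⋆ c ⋆ a ⋆ n ⋆ a
Drop the unit:  drop n (×4)
Sort:  a ⋆ a ⋆ a ⋆ a ⋆ c ⋆ c ⋆ g(c, a)
Reassemble:  g(a ⋆ a ⋆ c ⋆ c ⋆ h(c, a), a ⋆ a ⋆ a ⋆ a ⋆ c ⋆ c ⋆ g(c, a))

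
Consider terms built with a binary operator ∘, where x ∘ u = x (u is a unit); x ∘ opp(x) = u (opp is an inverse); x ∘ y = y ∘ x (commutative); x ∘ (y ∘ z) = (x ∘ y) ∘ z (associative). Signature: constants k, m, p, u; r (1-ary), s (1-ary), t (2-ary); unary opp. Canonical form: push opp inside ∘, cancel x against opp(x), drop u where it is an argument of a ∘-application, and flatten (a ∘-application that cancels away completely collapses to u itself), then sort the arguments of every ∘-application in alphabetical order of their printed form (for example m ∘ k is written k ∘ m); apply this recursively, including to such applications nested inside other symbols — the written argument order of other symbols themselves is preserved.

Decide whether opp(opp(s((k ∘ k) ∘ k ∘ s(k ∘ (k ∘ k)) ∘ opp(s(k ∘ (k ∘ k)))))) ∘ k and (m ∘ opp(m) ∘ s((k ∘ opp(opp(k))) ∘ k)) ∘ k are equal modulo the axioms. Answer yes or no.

Left:  opp(opp(s((k ∘ k) ∘ k ∘ s(k ∘ (k ∘ k)) ∘ opp(s(k ∘ (k ∘ k)))))) ∘ k
  Push opp inside:  distribute opp over ∘ and collapse double opp
  Collect:  s(k ∘ k ∘ k) ∘ k
  Sort:  k ∘ s(k ∘ k ∘ k)
Right:  (m ∘ opp(m) ∘ s((k ∘ opp(opp(k))) ∘ k)) ∘ k
  Push opp inside:  distribute opp over ∘ and collapse double opp
  Cancel inverse pairs:  m cancels
  Collect:  s(k ∘ k ∘ k) ∘ k
  Order the arguments:  k ∘ s(k ∘ k ∘ k)

Answer: yes — both canonical forms are k ∘ s(k ∘ k ∘ k)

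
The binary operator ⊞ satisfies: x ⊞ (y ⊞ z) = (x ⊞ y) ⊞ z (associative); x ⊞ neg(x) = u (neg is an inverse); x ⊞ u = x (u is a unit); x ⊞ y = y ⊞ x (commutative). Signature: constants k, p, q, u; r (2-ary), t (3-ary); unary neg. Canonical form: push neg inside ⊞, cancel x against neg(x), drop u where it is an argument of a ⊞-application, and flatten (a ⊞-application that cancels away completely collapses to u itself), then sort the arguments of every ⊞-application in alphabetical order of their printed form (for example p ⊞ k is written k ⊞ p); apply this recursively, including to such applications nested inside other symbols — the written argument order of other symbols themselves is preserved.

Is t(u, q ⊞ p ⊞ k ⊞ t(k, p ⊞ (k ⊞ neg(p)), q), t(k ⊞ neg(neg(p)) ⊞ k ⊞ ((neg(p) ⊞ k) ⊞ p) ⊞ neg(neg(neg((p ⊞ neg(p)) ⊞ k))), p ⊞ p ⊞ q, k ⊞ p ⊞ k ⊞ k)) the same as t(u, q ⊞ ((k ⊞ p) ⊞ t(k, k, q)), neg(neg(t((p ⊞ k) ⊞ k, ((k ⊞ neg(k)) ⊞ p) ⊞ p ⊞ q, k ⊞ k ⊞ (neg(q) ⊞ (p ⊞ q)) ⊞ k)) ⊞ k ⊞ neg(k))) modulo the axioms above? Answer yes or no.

Left:  t(u, q ⊞ p ⊞ k ⊞ t(k, p ⊞ (k ⊞ neg(p)), q), t(k ⊞ neg(neg(p)) ⊞ k ⊞ ((neg(p) ⊞ k) ⊞ p) ⊞ neg(neg(neg((p ⊞ neg(p)) ⊞ k))), p ⊞ p ⊞ q, k ⊞ p ⊞ k ⊞ k))
  Descend into:  k ⊞ neg(neg(p)) ⊞ k ⊞ ((neg(p) ⊞ k) ⊞ p) ⊞ neg(neg(neg((p ⊞ neg(p)) ⊞ k)))
  Push neg inside:  distribute neg over ⊞ and collapse double neg
  Collect:  k ⊞ k ⊞ p
  Rebuild:  t(u, k ⊞ p ⊞ q ⊞ t(k, k, q), t(k ⊞ k ⊞ p, p ⊞ p ⊞ q, k ⊞ k ⊞ k ⊞ p))
Right:  t(u, q ⊞ ((k ⊞ p) ⊞ t(k, k, q)), neg(neg(t((p ⊞ k) ⊞ k, ((k ⊞ neg(k)) ⊞ p) ⊞ p ⊞ q, k ⊞ k ⊞ (neg(q) ⊞ (p ⊞ q)) ⊞ k)) ⊞ k ⊞ neg(k)))
  Work inside:  neg(t((p ⊞ k) ⊞ k, ((k ⊞ neg(k)) ⊞ p) ⊞ p ⊞ q, k ⊞ k ⊞ (neg(q) ⊞ (p ⊞ q)) ⊞ k)) ⊞ k ⊞ neg(k)
  Inverses cancel:  k cancels
  Collect terms:  neg(t(k ⊞ k ⊞ p, p ⊞ p ⊞ q, k ⊞ k ⊞ k ⊞ p))
  Reassemble:  t(u, k ⊞ p ⊞ q ⊞ t(k, k, q), t(k ⊞ k ⊞ p, p ⊞ p ⊞ q, k ⊞ k ⊞ k ⊞ p))

Answer: yes — both canonical forms are t(u, k ⊞ p ⊞ q ⊞ t(k, k, q), t(k ⊞ k ⊞ p, p ⊞ p ⊞ q, k ⊞ k ⊞ k ⊞ p))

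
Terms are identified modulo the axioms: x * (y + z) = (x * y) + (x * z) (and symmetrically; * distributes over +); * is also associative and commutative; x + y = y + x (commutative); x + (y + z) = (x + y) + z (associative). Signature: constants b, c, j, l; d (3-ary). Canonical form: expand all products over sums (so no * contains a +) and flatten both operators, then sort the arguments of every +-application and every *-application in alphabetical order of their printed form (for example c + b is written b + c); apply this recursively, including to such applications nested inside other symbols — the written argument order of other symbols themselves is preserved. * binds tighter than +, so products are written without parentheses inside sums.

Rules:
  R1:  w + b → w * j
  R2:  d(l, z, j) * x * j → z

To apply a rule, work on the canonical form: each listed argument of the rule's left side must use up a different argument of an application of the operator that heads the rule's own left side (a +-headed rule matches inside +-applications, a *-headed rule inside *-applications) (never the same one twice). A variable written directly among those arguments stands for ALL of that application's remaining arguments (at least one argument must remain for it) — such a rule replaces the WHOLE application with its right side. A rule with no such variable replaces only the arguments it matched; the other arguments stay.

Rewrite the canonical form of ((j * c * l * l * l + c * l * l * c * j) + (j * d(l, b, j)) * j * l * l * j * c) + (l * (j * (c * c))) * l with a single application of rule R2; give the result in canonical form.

Answer: b + c * c * j * l * l + c * c * j * l * l + c * j * l * l * l

Derivation:
Canonical form:  c * c * j * l * l + c * c * j * l * l + c * d(l, b, j) * j * j * j * l * l + c * j * l * l * l
Match R2:  consume d(l, b, j), j;  x := c * j * j * l * l, z := b
Every leftover argument binds to the variable; the entire application is replaced.
Giving:  b + c * c * j * l * l + c * c * j * l * l + c * j * l * l * l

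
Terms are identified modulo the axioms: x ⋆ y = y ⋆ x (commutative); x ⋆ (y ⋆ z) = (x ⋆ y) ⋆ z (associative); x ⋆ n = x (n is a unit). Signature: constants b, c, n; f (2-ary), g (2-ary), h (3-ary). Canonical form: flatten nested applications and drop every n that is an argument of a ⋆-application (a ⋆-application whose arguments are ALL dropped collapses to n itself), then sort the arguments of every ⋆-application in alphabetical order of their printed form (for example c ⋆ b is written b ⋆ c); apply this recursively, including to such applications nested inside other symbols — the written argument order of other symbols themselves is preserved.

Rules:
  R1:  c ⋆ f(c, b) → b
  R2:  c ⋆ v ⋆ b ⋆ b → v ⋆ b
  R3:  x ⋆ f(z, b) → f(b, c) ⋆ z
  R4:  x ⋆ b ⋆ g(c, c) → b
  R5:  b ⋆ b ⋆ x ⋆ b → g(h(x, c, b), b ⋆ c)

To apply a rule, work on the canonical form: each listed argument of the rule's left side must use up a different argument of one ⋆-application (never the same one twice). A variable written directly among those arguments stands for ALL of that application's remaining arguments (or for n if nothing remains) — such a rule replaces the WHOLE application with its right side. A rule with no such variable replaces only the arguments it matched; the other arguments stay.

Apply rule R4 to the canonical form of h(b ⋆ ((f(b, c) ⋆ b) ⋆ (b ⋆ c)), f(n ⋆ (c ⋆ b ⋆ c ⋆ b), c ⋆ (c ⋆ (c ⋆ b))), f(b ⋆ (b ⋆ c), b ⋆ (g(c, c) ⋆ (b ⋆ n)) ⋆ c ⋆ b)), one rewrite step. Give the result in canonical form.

Answer: h(b ⋆ b ⋆ b ⋆ c ⋆ f(b, c), f(b ⋆ b ⋆ c ⋆ c, b ⋆ c ⋆ c ⋆ c), f(b ⋆ b ⋆ c, b))

Derivation:
Canonical form:  h(b ⋆ b ⋆ b ⋆ c ⋆ f(b, c), f(b ⋆ b ⋆ c ⋆ c, b ⋆ c ⋆ c ⋆ c), f(b ⋆ b ⋆ c, b ⋆ b ⋆ b ⋆ c ⋆ g(c, c)))
Apply R4:  consuming b, g(c, c);  x := b ⋆ b ⋆ c
Every leftover argument binds to the variable; the entire application is replaced.
Result:  h(b ⋆ b ⋆ b ⋆ c ⋆ f(b, c), f(b ⋆ b ⋆ c ⋆ c, b ⋆ c ⋆ c ⋆ c), f(b ⋆ b ⋆ c, b))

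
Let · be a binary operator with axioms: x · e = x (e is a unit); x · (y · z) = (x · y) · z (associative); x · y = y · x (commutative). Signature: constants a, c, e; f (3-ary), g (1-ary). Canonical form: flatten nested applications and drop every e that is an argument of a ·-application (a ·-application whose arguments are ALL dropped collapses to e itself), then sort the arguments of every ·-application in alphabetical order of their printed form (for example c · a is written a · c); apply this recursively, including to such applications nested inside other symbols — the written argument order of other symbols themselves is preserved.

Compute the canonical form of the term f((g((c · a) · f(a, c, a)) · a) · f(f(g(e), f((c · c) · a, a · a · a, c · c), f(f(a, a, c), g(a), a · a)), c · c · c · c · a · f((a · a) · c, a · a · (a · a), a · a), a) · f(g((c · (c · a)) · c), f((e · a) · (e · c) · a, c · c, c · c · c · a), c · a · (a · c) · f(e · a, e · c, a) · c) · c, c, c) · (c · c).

Answer: c · c · f(a · c · f(f(g(e), f(a · c · c, a · a · a, c · c), f(f(a, a, c), g(a), a · a)), a · c · c · c · c · f(a · a · c, a · a · a · a, a · a), a) · f(g(a · c · c · c), f(a · a · c, c · c, a · c · c · c), a · a · c · c · c · f(a, c, a)) · g(a · c · f(a, c, a)), c, c)

Derivation:
Un-nest:  f((g((c · a) · f(a, c, a)) · a) · f(f(g(e), f((c · c) · a, a · a · a, c · c), f(f(a, a, c), g(a), a · a)), c · c · c · c · a · f((a · a) · c, a · a · (a · a), a · a), a) · f(g((c · (c · a)) · c), f((e · a) · (e · c) · a, c · c, c · c · c · a), c · a · (a · c) · f(e · a, e · c, a) · c) · c, c, c) · c · c
Simplify inside:  f((g((c · a) · f(a, c, a)) · a) · f(f(g(e), f((c · c) · a, a · a · a, c · c), f(f(a, a, c), g(a), a · a)), c · c · c · c · a · f((a · a) · c, a · a · (a · a), a · a), a) · f(g((c · (c · a)) · c), f((e · a) · (e · c) · a, c · c, c · c · c · a), c · a · (a · c) · f(e · a, e · c, a) · c) · c, c, c)  →  f(a · c · f(f(g(e), f(a · c · c, a · a · a, c · c), f(f(a, a, c), g(a), a · a)), a · c · c · c · c · f(a · a · c, a · a · a · a, a · a), a) · f(g(a · c · c · c), f(a · a · c, c · c, a · c · c · c), a · a · c · c · c · f(a, c, a)) · g(a · c · f(a, c, a)), c, c)
Sort arguments:  c · c · f(a · c · f(f(g(e), f(a · c · c, a · a · a, c · c), f(f(a, a, c), g(a), a · a)), a · c · c · c · c · f(a · a · c, a · a · a · a, a · a), a) · f(g(a · c · c · c), f(a · a · c, c · c, a · c · c · c), a · a · c · c · c · f(a, c, a)) · g(a · c · f(a, c, a)), c, c)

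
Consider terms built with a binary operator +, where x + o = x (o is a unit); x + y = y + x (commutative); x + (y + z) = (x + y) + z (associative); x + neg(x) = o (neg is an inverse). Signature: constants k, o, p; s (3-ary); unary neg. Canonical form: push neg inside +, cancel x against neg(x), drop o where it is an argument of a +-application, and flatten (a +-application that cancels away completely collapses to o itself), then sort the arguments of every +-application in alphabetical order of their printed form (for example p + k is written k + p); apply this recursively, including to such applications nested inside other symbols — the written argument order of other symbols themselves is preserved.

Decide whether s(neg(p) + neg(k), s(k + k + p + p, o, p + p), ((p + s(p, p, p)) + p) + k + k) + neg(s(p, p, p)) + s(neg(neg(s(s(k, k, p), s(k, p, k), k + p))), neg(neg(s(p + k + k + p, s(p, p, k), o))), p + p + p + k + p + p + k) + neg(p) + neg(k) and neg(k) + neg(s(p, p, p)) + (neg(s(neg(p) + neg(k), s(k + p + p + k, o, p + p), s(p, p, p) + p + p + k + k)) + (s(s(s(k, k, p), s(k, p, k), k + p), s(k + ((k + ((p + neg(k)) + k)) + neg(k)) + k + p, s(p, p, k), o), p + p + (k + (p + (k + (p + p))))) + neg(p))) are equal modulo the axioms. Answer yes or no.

Left:  s(neg(p) + neg(k), s(k + k + p + p, o, p + p), ((p + s(p, p, p)) + p) + k + k) + neg(s(p, p, p)) + s(neg(neg(s(s(k, k, p), s(k, p, k), k + p))), neg(neg(s(p + k + k + p, s(p, p, k), o))), p + p + p + k + p + p + k) + neg(p) + neg(k)
  Push neg inside:  distribute neg over + and collapse double neg
  Combine occurrences:  s(neg(k) + neg(p), s(k + k + p + p, o, p + p), k + k + p + p + s(p, p, p)) + neg(s(p, p, p)) + s(s(s(k, k, p), s(k, p, k), k + p), s(k + k + p + p, s(p, p, k), o), k + k + p + p + p + p + p) + neg(p) + neg(k)
  Sort arguments:  neg(k) + neg(p) + neg(s(p, p, p)) + s(neg(k) + neg(p), s(k + k + p + p, o, p + p), k + k + p + p + s(p, p, p)) + s(s(s(k, k, p), s(k, p, k), k + p), s(k + k + p + p, s(p, p, k), o), k + k + p + p + p + p + p)
Right:  neg(k) + neg(s(p, p, p)) + (neg(s(neg(p) + neg(k), s(k + p + p + k, o, p + p), s(p, p, p) + p + p + k + k)) + (s(s(s(k, k, p), s(k, p, k), k + p), s(k + ((k + ((p + neg(k)) + k)) + neg(k)) + k + p, s(p, p, k), o), p + p + (k + (p + (k + (p + p))))) + neg(p)))
  Collect:  neg(k) + neg(s(p, p, p)) + neg(s(neg(k) + neg(p), s(k + k + p + p, o, p + p), k + k + p + p + s(p, p, p))) + s(s(s(k, k, p), s(k, p, k), k + p), s(k + k + p + p, s(p, p, k), o), k + k + p + p + p + p + p) + neg(p)
  Sort:  neg(k) + neg(p) + neg(s(neg(k) + neg(p), s(k + k + p + p, o, p + p), k + k + p + p + s(p, p, p))) + neg(s(p, p, p)) + s(s(s(k, k, p), s(k, p, k), k + p), s(k + k + p + p, s(p, p, k), o), k + k + p + p + p + p + p)

Answer: no — neg(k) + neg(p) + neg(s(p, p, p)) + s(neg(k) + neg(p), s(k + k + p + p, o, p + p), k + k + p + p + s(p, p, p)) + s(s(s(k, k, p), s(k, p, k), k + p), s(k + k + p + p, s(p, p, k), o), k + k + p + p + p + p + p) vs neg(k) + neg(p) + neg(s(neg(k) + neg(p), s(k + k + p + p, o, p + p), k + k + p + p + s(p, p, p))) + neg(s(p, p, p)) + s(s(s(k, k, p), s(k, p, k), k + p), s(k + k + p + p, s(p, p, k), o), k + k + p + p + p + p + p)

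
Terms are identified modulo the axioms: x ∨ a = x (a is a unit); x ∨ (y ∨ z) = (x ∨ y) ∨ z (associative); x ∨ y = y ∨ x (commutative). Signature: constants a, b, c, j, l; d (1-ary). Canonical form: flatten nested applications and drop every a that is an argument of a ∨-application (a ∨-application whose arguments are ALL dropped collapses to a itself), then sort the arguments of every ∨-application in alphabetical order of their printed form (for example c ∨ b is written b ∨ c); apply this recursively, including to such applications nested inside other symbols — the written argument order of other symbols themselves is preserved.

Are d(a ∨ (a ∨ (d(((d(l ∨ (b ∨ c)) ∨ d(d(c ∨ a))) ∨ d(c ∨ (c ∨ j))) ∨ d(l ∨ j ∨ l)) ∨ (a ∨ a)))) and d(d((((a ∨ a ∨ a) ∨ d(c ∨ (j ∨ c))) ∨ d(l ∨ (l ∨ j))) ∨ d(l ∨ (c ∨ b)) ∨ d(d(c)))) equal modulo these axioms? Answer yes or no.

Left:  d(a ∨ (a ∨ (d(((d(l ∨ (b ∨ c)) ∨ d(d(c ∨ a))) ∨ d(c ∨ (c ∨ j))) ∨ d(l ∨ j ∨ l)) ∨ (a ∨ a))))
  Descend into:  a ∨ (a ∨ (d(((d(l ∨ (b ∨ c)) ∨ d(d(c ∨ a))) ∨ d(c ∨ (c ∨ j))) ∨ d(l ∨ j ∨ l)) ∨ (a ∨ a)))
  Merge nested applications:  a ∨ a ∨ d(((d(l ∨ (b ∨ c)) ∨ d(d(c ∨ a))) ∨ d(c ∨ (c ∨ j))) ∨ d(l ∨ j ∨ l)) ∨ a ∨ a
  Inside:  d(((d(l ∨ (b ∨ c)) ∨ d(d(c ∨ a))) ∨ d(c ∨ (c ∨ j))) ∨ d(l ∨ j ∨ l))  →  d(d(b ∨ c ∨ l) ∨ d(c ∨ c ∨ j) ∨ d(d(c)) ∨ d(j ∨ l ∨ l))
  Units out:  drop a (×4)
  Sort:  d(d(b ∨ c ∨ l) ∨ d(c ∨ c ∨ j) ∨ d(d(c)) ∨ d(j ∨ l ∨ l))
  Rebuild:  d(d(d(b ∨ c ∨ l) ∨ d(c ∨ c ∨ j) ∨ d(d(c)) ∨ d(j ∨ l ∨ l)))
Right:  d(d((((a ∨ a ∨ a) ∨ d(c ∨ (j ∨ c))) ∨ d(l ∨ (l ∨ j))) ∨ d(l ∨ (c ∨ b)) ∨ d(d(c))))
  Focus inside:  (((a ∨ a ∨ a) ∨ d(c ∨ (j ∨ c))) ∨ d(l ∨ (l ∨ j))) ∨ d(l ∨ (c ∨ b)) ∨ d(d(c))
  Merge nested applications:  a ∨ a ∨ a ∨ d(c ∨ (j ∨ c)) ∨ d(l ∨ (l ∨ j)) ∨ d(l ∨ (c ∨ b)) ∨ d(d(c))
  Simplify inside:  d(c ∨ (j ∨ c))  →  d(c ∨ c ∨ j)
  Simplify inside:  d(l ∨ (l ∨ j))  →  d(j ∨ l ∨ l)
  Inside:  d(l ∨ (c ∨ b))  →  d(b ∨ c ∨ l)
  Unit:  drop a (×3)
  Order the arguments:  d(b ∨ c ∨ l) ∨ d(c ∨ c ∨ j) ∨ d(d(c)) ∨ d(j ∨ l ∨ l)
  Reassemble:  d(d(d(b ∨ c ∨ l) ∨ d(c ∨ c ∨ j) ∨ d(d(c)) ∨ d(j ∨ l ∨ l)))

Answer: yes — both canonical forms are d(d(d(b ∨ c ∨ l) ∨ d(c ∨ c ∨ j) ∨ d(d(c)) ∨ d(j ∨ l ∨ l)))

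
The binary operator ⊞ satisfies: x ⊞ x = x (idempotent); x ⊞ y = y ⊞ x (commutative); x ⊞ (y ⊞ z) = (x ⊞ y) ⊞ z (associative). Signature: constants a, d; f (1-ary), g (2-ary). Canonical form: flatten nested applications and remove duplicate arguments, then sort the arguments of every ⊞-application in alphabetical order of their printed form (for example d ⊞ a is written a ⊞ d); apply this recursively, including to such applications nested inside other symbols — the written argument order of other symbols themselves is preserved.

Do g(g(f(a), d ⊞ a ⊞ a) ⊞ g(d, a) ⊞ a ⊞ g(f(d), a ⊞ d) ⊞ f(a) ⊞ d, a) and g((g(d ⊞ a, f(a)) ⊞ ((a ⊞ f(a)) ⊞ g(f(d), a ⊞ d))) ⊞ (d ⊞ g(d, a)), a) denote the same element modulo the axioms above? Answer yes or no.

Answer: no — g(a ⊞ d ⊞ f(a) ⊞ g(d, a) ⊞ g(f(a), a ⊞ d) ⊞ g(f(d), a ⊞ d), a) vs g(a ⊞ d ⊞ f(a) ⊞ g(a ⊞ d, f(a)) ⊞ g(d, a) ⊞ g(f(d), a ⊞ d), a)

Derivation:
Left:  g(g(f(a), d ⊞ a ⊞ a) ⊞ g(d, a) ⊞ a ⊞ g(f(d), a ⊞ d) ⊞ f(a) ⊞ d, a)
  Descend into:  g(f(a), d ⊞ a ⊞ a) ⊞ g(d, a) ⊞ a ⊞ g(f(d), a ⊞ d) ⊞ f(a) ⊞ d
  Canonicalize subterm:  g(f(a), d ⊞ a ⊞ a)  →  g(f(a), a ⊞ d)
  Sort arguments:  a ⊞ d ⊞ f(a) ⊞ g(d, a) ⊞ g(f(a), a ⊞ d) ⊞ g(f(d), a ⊞ d)
  Rebuild:  g(a ⊞ d ⊞ f(a) ⊞ g(d, a) ⊞ g(f(a), a ⊞ d) ⊞ g(f(d), a ⊞ d), a)
Right:  g((g(d ⊞ a, f(a)) ⊞ ((a ⊞ f(a)) ⊞ g(f(d), a ⊞ d))) ⊞ (d ⊞ g(d, a)), a)
  Work inside:  (g(d ⊞ a, f(a)) ⊞ ((a ⊞ f(a)) ⊞ g(f(d), a ⊞ d))) ⊞ (d ⊞ g(d, a))
  Flatten:  g(d ⊞ a, f(a)) ⊞ a ⊞ f(a) ⊞ g(f(d), a ⊞ d) ⊞ d ⊞ g(d, a)
  Inside:  g(d ⊞ a, f(a))  →  g(a ⊞ d, f(a))
  Sort arguments:  a ⊞ d ⊞ f(a) ⊞ g(a ⊞ d, f(a)) ⊞ g(d, a) ⊞ g(f(d), a ⊞ d)
  Put back:  g(a ⊞ d ⊞ f(a) ⊞ g(a ⊞ d, f(a)) ⊞ g(d, a) ⊞ g(f(d), a ⊞ d), a)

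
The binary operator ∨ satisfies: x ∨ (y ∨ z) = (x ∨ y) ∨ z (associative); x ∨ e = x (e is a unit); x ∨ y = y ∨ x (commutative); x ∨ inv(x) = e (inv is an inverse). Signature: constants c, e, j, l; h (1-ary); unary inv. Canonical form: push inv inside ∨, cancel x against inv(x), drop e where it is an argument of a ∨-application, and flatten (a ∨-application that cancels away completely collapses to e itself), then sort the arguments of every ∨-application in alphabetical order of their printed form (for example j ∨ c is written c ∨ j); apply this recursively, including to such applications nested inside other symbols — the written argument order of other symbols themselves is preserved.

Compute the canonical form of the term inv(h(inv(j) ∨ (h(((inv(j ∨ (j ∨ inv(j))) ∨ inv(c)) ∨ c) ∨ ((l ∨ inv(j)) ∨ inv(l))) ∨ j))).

Answer: inv(h(h(inv(j) ∨ inv(j))))

Derivation:
Push inv inside:  distribute inv over ∨ and collapse double inv
Collect terms:  inv(h(h(inv(j) ∨ inv(j))))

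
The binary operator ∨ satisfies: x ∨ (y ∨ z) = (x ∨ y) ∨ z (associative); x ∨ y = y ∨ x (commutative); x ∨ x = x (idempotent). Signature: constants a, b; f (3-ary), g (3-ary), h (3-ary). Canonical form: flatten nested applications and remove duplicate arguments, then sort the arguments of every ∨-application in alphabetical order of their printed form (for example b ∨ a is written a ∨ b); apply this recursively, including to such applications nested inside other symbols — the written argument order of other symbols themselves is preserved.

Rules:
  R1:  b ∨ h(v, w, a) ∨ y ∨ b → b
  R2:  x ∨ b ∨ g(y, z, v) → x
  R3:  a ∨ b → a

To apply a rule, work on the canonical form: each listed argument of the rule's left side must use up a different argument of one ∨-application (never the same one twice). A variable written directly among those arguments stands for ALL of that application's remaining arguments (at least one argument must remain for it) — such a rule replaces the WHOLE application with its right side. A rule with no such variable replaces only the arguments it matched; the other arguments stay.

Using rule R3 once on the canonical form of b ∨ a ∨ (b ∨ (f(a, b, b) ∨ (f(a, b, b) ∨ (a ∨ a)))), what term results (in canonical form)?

Canonical form:  a ∨ b ∨ f(a, b, b)
R3 matches:  uses a, b
Result:  a ∨ f(a, b, b)

Answer: a ∨ f(a, b, b)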